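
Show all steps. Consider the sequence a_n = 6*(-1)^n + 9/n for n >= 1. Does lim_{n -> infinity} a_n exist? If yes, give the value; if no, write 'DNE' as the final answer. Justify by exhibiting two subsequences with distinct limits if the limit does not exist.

Examine the behaviour of a_n along subsequences.
a_{2k} = 6 + 9/(2k) -> 6. a_{2k+1} = -6 + 9/(2k+1) -> -6.
Since these two subsequential limits are 6 and -6, distinct, the full sequence cannot converge (a convergent sequence has all subsequences tending to the same limit). So lim a_n does not exist.

DNE


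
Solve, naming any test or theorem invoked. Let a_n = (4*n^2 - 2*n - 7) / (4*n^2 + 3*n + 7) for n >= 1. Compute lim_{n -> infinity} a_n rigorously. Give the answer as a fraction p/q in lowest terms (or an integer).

Divide numerator and denominator by n^2, the highest power:
numerator / n^2 = 4 - 2/n - 7/n^2
denominator / n^2 = 4 + 3/n + 7/n^2
As n -> infinity, all terms of the form c/n^k (k >= 1) tend to 0.
So numerator / n^2 -> 4 and denominator / n^2 -> 4.
Therefore lim a_n = 1.

1


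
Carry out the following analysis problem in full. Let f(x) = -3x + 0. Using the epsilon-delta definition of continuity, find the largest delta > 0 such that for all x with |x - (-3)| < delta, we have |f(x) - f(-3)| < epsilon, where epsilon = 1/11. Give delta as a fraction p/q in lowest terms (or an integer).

We compute f(-3) = -3*(-3) + 0 = 9.
|f(x) - f(-3)| = |-3x + 0 - (9)| = |-3(x - (-3))| = 3|x - (-3)|.
We need 3|x - (-3)| < 1/11, i.e. |x - (-3)| < 1/11 / 3 = 1/33.
So any delta <= 1/33 works. Conversely, if delta > 1/33, then x = -3 + 1/33 satisfies |x - (-3)| = 1/33 < delta but |f(x) - f(-3)| = 3 * 1/33 = 1/11, which is not < 1/11; so no larger delta works.
Hence the largest such delta is 1/33.

1/33


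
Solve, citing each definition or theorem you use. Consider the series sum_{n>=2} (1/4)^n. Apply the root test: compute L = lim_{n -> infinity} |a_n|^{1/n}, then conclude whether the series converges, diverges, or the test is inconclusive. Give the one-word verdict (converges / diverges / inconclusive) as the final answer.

Let a_n denote the general term. Form |a_n|^(1/n) and simplify:
|a_n|^(1/n) = 1/4
Take the limit as n -> infinity: L = 1/4.
Since L = 1/4 < 1, the root test implies convergence.

converges


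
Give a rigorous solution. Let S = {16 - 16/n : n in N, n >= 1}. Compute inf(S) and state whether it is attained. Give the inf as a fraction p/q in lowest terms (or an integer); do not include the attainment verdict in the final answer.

Analysis:
- Values: 0, 8, 32/3, 12, ... strictly increasing.
- Minimum is 0 (n=1); inf = 0 (attained).
- 16 - 16/n -> 16 from below; sup = 16, not attained.
Conclusion: inf(S) = 0, attained in S.

0


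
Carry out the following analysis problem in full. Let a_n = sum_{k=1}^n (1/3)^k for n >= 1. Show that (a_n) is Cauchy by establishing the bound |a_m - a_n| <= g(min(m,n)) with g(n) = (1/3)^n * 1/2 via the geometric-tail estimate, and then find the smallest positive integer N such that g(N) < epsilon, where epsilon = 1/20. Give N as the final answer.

For m > n >= 1: |a_m - a_n| = sum_{k=n+1}^m (1/3)^k < sum_{k=n+1}^infinity (1/3)^k = (1/3)^(n+1) / (1 - 1/3) = (1/3)^n * (1/3) * (3/2) = (1/3)^n * 1/2.
So g(n) = (1/3)^n / 2. Since g(n) -> 0, (a_n) is Cauchy.
Now solve g(N) < 1/20: (1/3)^N / 2 < 1/20 <=> 3^N > 1 / (2 * 1/20) = 10.
Check powers of 3: 3^2 = 9 <= 10, 3^3 = 27 > 10.
So the smallest such N is 3. Check: g(3) = 1/(2 * 27) = 1/54 < 1/20.

3


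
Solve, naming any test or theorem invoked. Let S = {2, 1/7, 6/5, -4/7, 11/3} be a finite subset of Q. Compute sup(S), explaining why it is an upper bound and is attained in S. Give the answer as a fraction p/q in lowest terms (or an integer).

S is finite, so sup(S) = max(S).
Sorted decreasing:
11/3, 2, 6/5, 1/7, -4/7
The extremum is 11/3.
For every x in S, x <= 11/3. And 11/3 is in S, so it is attained.
Therefore sup(S) = 11/3.

11/3


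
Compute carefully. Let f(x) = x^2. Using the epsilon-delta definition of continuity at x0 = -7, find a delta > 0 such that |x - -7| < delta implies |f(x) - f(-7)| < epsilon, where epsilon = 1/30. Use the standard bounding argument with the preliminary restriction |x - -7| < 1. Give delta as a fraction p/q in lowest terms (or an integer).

Factor: |x^2 - (-7)^2| = |x - -7| * |x + -7|.
Impose |x - -7| < 1 first. Then |x + -7| = |(x - -7) + 2*(-7)| <= |x - -7| + 2*|-7| < 1 + 14 = 15.
So |x^2 - (-7)^2| < delta * 15.
We need delta * 15 <= 1/30, i.e. delta <= 1/30/15 = 1/450.
Since 1/450 < 1, this is tighter than 1; take delta = 1/450.
So delta = 1/450 works.

1/450


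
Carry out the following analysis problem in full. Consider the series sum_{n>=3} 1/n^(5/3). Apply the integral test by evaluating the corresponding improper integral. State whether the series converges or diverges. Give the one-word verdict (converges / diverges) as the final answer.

Let f(x) = x^(-5/3). Then f is positive, continuous, and decreasing on [3, infinity), so the integral test applies.
Compute the improper integral int_{3}^infinity f(x) dx:
  antiderivative F(x) = -3/(2*x^(2/3)).
  As x -> infinity, F(x) -> 0 (since p = 5/3 > 1).
  So int = F(infinity) - F(3) = 0 - (-3^(1/3)/2) = 3^(1/3)/2.
  Finite, so by the integral test, the series converges.

converges


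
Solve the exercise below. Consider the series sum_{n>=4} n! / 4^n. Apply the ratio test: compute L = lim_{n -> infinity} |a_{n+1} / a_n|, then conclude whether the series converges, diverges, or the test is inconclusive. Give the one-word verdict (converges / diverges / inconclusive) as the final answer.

Let a_n denote the general term. Form the ratio a_{n+1}/a_n and simplify:
a_{n+1}/a_n = n/4 + 1/4
Take the limit as n -> infinity: L = infinity.
Since L = infinity > 1 (or L = infinity), the ratio test implies the series diverges.

diverges


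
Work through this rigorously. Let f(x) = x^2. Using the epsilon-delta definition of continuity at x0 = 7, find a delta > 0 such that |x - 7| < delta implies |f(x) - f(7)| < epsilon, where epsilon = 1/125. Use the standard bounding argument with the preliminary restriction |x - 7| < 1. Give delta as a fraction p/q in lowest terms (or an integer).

Factor: |x^2 - (7)^2| = |x - 7| * |x + 7|.
Impose |x - 7| < 1 first. Then |x + 7| = |(x - 7) + 2*(7)| <= |x - 7| + 2*|7| < 1 + 14 = 15.
So |x^2 - (7)^2| < delta * 15.
We need delta * 15 <= 1/125, i.e. delta <= 1/125/15 = 1/1875.
Since 1/1875 < 1, this is tighter than 1; take delta = 1/1875.
So delta = 1/1875 works.

1/1875


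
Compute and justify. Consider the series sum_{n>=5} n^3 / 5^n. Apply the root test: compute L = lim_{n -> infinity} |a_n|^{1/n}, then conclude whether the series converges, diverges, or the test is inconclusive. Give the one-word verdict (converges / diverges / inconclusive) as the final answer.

Let a_n denote the general term. Form |a_n|^(1/n) and simplify:
|a_n|^(1/n) = n^(3/n)/5
Take the limit as n -> infinity: L = 1/5.
Since L = 1/5 < 1, the root test implies convergence.

converges


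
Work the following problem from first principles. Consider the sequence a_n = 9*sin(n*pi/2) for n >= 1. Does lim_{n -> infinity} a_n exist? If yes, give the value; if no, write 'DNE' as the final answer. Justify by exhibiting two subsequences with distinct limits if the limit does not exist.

Examine the behaviour of a_n along subsequences.
a_{4k+1} = 9*sin(pi/2 + 2k*pi) = 9 -> 9. a_{4k+3} = 9*sin(3pi/2 + 2k*pi) = -9 -> -9.
Since these two subsequential limits are 9 and -9, distinct, the full sequence cannot converge (a convergent sequence has all subsequences tending to the same limit). So lim a_n does not exist.

DNE


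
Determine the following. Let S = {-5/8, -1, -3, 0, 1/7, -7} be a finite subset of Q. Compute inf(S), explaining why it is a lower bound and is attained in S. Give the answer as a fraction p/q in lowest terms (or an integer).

S is finite, so inf(S) = min(S).
Sorted increasing:
-7, -3, -1, -5/8, 0, 1/7
The extremum is -7.
For every x in S, x >= -7. And -7 is in S, so it is attained.
Therefore inf(S) = -7.

-7


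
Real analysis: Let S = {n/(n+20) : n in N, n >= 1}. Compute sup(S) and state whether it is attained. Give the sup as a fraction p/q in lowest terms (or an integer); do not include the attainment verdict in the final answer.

Analysis:
- Values: 1/21, 1/11, 3/23, 1/6, ... strictly increasing.
- Minimum is 1/21 (n=1); inf = 1/21 (attained).
- n/(n+20) = 1 - 20/(n+20) -> 1 from below as n -> infinity, and never equals 1.
- So sup = 1 (not attained).
Conclusion: sup(S) = 1, not attained in S.

1


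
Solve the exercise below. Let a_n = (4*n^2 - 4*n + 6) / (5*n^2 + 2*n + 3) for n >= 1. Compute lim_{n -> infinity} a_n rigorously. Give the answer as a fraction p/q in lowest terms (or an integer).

Divide numerator and denominator by n^2, the highest power:
numerator / n^2 = 4 - 4/n + 6/n^2
denominator / n^2 = 5 + 2/n + 3/n^2
As n -> infinity, all terms of the form c/n^k (k >= 1) tend to 0.
So numerator / n^2 -> 4 and denominator / n^2 -> 5.
Therefore lim a_n = 4/5.

4/5


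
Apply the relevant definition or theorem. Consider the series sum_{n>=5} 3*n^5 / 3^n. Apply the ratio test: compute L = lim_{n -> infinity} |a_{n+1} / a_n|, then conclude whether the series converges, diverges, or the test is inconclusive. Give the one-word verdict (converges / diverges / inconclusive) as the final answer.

Let a_n denote the general term. Form the ratio a_{n+1}/a_n and simplify:
a_{n+1}/a_n = (n + 1)^5/(3*n^5)
Take the limit as n -> infinity: L = 1/3.
Since L = 1/3 < 1, the ratio test implies the series converges.

converges


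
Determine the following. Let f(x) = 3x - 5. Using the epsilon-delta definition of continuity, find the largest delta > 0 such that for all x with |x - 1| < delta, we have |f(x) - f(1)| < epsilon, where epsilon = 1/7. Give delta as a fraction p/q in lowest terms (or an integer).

We compute f(1) = 3*(1) - 5 = -2.
|f(x) - f(1)| = |3x - 5 - (-2)| = |3(x - 1)| = 3|x - 1|.
We need 3|x - 1| < 1/7, i.e. |x - 1| < 1/7 / 3 = 1/21.
So any delta <= 1/21 works. Conversely, if delta > 1/21, then x = 1 + 1/21 satisfies |x - 1| = 1/21 < delta but |f(x) - f(1)| = 3 * 1/21 = 1/7, which is not < 1/7; so no larger delta works.
Hence the largest such delta is 1/21.

1/21


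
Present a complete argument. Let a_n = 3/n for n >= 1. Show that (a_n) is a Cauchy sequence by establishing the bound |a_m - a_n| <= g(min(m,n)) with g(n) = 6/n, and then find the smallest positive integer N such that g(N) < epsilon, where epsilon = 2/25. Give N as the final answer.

For any m, n >= 1, by the triangle inequality:
|a_m - a_n| = |3/m - 3/n| <= 3*1/m + 3*1/n <= 6/min(m,n).
So g(n) = 6/n bounds the Cauchy difference. Since g(n) -> 0, (a_n) is Cauchy.
Now solve g(N) < 2/25: 6/N < 2/25 <=> N > 6 / (2/25) = 75.
The smallest integer strictly greater than 75 is N = 76.
Check: g(76) = 6/76 = 3/38 < 2/25; g(75) = 2/25 >= 2/25. So N = 76.

76


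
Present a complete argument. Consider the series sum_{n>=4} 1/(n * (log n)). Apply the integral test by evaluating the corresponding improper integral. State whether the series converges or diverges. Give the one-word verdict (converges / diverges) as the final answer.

Let f(x) = 1/(x*log(x)). Then f is positive, continuous, and decreasing on [4, infinity), so the integral test applies.
Compute the improper integral int_{4}^infinity f(x) dx:
  antiderivative F(x) = log(log(x)).
  F(x) = log(log(x)) -> infinity as x -> infinity. The integral diverges, so by the integral test, the series diverges.

diverges


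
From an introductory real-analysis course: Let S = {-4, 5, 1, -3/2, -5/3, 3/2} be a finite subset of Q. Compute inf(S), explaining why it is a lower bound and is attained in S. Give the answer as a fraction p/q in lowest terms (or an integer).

S is finite, so inf(S) = min(S).
Sorted increasing:
-4, -5/3, -3/2, 1, 3/2, 5
The extremum is -4.
For every x in S, x >= -4. And -4 is in S, so it is attained.
Therefore inf(S) = -4.

-4


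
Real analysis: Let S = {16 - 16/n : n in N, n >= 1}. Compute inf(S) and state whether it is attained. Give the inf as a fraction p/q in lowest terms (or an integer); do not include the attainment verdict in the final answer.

Analysis:
- Values: 0, 8, 32/3, 12, ... strictly increasing.
- Minimum is 0 (n=1); inf = 0 (attained).
- 16 - 16/n -> 16 from below; sup = 16, not attained.
Conclusion: inf(S) = 0, attained in S.

0


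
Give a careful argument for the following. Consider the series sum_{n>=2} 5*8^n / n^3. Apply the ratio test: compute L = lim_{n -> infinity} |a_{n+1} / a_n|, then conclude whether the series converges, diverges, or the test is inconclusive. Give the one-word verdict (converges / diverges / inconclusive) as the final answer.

Let a_n denote the general term. Form the ratio a_{n+1}/a_n and simplify:
a_{n+1}/a_n = 8*n^3/(n + 1)^3
Take the limit as n -> infinity: L = 8.
Since L = 8 > 1 (or L = infinity), the ratio test implies the series diverges.

diverges


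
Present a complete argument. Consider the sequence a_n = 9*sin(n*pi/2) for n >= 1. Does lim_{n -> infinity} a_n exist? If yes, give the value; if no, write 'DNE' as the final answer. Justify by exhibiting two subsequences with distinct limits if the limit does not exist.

Examine the behaviour of a_n along subsequences.
a_{4k+1} = 9*sin(pi/2 + 2k*pi) = 9 -> 9. a_{4k+3} = 9*sin(3pi/2 + 2k*pi) = -9 -> -9.
Since these two subsequential limits are 9 and -9, distinct, the full sequence cannot converge (a convergent sequence has all subsequences tending to the same limit). So lim a_n does not exist.

DNE


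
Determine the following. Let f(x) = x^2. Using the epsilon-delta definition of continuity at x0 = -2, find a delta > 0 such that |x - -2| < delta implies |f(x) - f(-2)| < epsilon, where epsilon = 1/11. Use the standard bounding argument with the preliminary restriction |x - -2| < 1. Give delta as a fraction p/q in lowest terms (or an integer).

Factor: |x^2 - (-2)^2| = |x - -2| * |x + -2|.
Impose |x - -2| < 1 first. Then |x + -2| = |(x - -2) + 2*(-2)| <= |x - -2| + 2*|-2| < 1 + 4 = 5.
So |x^2 - (-2)^2| < delta * 5.
We need delta * 5 <= 1/11, i.e. delta <= 1/11/5 = 1/55.
Since 1/55 < 1, this is tighter than 1; take delta = 1/55.
So delta = 1/55 works.

1/55


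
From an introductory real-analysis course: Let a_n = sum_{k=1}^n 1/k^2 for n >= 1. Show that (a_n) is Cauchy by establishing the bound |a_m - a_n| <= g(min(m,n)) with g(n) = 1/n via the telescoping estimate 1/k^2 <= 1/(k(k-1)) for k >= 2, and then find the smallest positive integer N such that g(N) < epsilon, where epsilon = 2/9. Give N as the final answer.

For m > n >= 1: |a_m - a_n| = sum_{k=n+1}^m 1/k^2.
Use 1/k^2 <= 1/(k(k-1)) = 1/(k-1) - 1/k for k >= 2:
sum_{k=n+1}^m 1/k^2 <= sum_{k=n+1}^m (1/(k-1) - 1/k) = 1/n - 1/m <= 1/n.
By symmetry the same bound holds with n,m swapped, so |a_m - a_n| <= 1/min(m,n) = g(min(m,n)). Since g(n) -> 0, (a_n) is Cauchy.
Now solve g(N) < 2/9: 1/N < 2/9 <=> N > 1/(2/9) = 9/2.
The smallest integer strictly greater than 9/2 is N = 5.
Check: g(5) = 1/5 < 2/9; g(4) = 1/4 >= 2/9. So N = 5.

5


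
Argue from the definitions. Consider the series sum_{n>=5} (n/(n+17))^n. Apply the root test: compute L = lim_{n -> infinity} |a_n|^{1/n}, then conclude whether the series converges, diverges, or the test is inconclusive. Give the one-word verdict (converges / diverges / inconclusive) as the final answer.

Let a_n denote the general term. Form |a_n|^(1/n) and simplify:
|a_n|^(1/n) = n/(n + 17)
Take the limit as n -> infinity: L = 1.
Since L = 1, the root test is inconclusive. (In fact a_n = (n/(n+17))^n -> e^(-17) != 0, so the nth-term test shows divergence; but the root test itself gives no conclusion.)

inconclusive


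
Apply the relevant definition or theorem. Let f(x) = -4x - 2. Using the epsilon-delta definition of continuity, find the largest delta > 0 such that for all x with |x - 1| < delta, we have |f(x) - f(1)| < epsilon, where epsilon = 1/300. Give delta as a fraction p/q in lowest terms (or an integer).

We compute f(1) = -4*(1) - 2 = -6.
|f(x) - f(1)| = |-4x - 2 - (-6)| = |-4(x - 1)| = 4|x - 1|.
We need 4|x - 1| < 1/300, i.e. |x - 1| < 1/300 / 4 = 1/1200.
So any delta <= 1/1200 works. Conversely, if delta > 1/1200, then x = 1 + 1/1200 satisfies |x - 1| = 1/1200 < delta but |f(x) - f(1)| = 4 * 1/1200 = 1/300, which is not < 1/300; so no larger delta works.
Hence the largest such delta is 1/1200.

1/1200


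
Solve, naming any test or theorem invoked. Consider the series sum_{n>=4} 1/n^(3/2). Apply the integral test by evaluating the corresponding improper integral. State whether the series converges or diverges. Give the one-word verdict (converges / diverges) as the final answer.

Let f(x) = x^(-3/2). Then f is positive, continuous, and decreasing on [4, infinity), so the integral test applies.
Compute the improper integral int_{4}^infinity f(x) dx:
  antiderivative F(x) = -2/sqrt(x).
  As x -> infinity, F(x) -> 0 (since p = 3/2 > 1).
  So int = F(infinity) - F(4) = 0 - (-1) = 1.
  Finite, so by the integral test, the series converges.

converges


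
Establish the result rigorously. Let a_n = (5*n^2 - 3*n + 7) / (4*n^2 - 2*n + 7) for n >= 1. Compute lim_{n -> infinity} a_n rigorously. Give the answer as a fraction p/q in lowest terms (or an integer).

Divide numerator and denominator by n^2, the highest power:
numerator / n^2 = 5 - 3/n + 7/n^2
denominator / n^2 = 4 - 2/n + 7/n^2
As n -> infinity, all terms of the form c/n^k (k >= 1) tend to 0.
So numerator / n^2 -> 5 and denominator / n^2 -> 4.
Therefore lim a_n = 5/4.

5/4


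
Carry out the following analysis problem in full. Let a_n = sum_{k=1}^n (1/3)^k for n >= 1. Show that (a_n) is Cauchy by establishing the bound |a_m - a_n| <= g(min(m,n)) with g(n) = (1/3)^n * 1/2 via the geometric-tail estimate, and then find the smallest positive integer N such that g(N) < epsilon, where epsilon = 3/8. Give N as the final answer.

For m > n >= 1: |a_m - a_n| = sum_{k=n+1}^m (1/3)^k < sum_{k=n+1}^infinity (1/3)^k = (1/3)^(n+1) / (1 - 1/3) = (1/3)^n * (1/3) * (3/2) = (1/3)^n * 1/2.
So g(n) = (1/3)^n / 2. Since g(n) -> 0, (a_n) is Cauchy.
Now solve g(N) < 3/8: (1/3)^N / 2 < 3/8 <=> 3^N > 1 / (2 * 3/8) = 4/3.
Check powers of 3: 3^0 = 1 <= 4/3, 3^1 = 3 > 4/3.
So the smallest such N is 1. Check: g(1) = 1/(2 * 3) = 1/6 < 3/8.

1


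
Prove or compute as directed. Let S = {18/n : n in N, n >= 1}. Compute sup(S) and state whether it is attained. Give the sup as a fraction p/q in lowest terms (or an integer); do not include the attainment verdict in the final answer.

Analysis:
- Values: 18, 9, 6, 9/2, ... strictly decreasing.
- The maximum is 18 (n=1); sup = 18 (attained).
- The set is bounded below by 0; 18/n -> 0 so 0 is the greatest lower bound.
- 0 is not in the set, so inf = 0 is not attained.
Conclusion: sup(S) = 18, attained in S.

18


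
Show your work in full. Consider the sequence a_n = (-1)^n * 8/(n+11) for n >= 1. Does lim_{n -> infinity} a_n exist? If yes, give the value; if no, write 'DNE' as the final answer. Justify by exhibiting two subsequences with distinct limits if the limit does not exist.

Examine the behaviour of a_n along subsequences.
Even-n subsequence a_{2k} = 8/(2k+11) -> 0. Odd-n subsequence a_{2k+1} = -8/(2k+12) -> 0. Both tend to 0, which suggests the limit is 0; verify directly.
|a_n - 0| = 8/(n+11) < 8/n for every n >= 1.
Given epsilon > 0, choose a positive integer N > 8/epsilon. Then for all n >= N, |a_n| < 8/n <= 8/N < epsilon.
So by the definition of the limit, lim a_n exists and equals 0.

0


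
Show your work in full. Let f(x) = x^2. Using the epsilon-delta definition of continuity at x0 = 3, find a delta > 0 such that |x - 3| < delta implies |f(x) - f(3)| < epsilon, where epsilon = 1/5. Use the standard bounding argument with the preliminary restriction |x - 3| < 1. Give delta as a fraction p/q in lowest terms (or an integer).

Factor: |x^2 - (3)^2| = |x - 3| * |x + 3|.
Impose |x - 3| < 1 first. Then |x + 3| = |(x - 3) + 2*(3)| <= |x - 3| + 2*|3| < 1 + 6 = 7.
So |x^2 - (3)^2| < delta * 7.
We need delta * 7 <= 1/5, i.e. delta <= 1/5/7 = 1/35.
Since 1/35 < 1, this is tighter than 1; take delta = 1/35.
So delta = 1/35 works.

1/35


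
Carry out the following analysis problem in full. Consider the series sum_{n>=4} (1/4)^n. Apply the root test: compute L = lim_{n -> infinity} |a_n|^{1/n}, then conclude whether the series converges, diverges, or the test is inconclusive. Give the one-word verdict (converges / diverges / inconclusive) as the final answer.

Let a_n denote the general term. Form |a_n|^(1/n) and simplify:
|a_n|^(1/n) = 1/4
Take the limit as n -> infinity: L = 1/4.
Since L = 1/4 < 1, the root test implies convergence.

converges


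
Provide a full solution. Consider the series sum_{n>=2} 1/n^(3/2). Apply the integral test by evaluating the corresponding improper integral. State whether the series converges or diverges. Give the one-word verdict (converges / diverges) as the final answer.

Let f(x) = x^(-3/2). Then f is positive, continuous, and decreasing on [2, infinity), so the integral test applies.
Compute the improper integral int_{2}^infinity f(x) dx:
  antiderivative F(x) = -2/sqrt(x).
  As x -> infinity, F(x) -> 0 (since p = 3/2 > 1).
  So int = F(infinity) - F(2) = 0 - (-sqrt(2)) = sqrt(2).
  Finite, so by the integral test, the series converges.

converges


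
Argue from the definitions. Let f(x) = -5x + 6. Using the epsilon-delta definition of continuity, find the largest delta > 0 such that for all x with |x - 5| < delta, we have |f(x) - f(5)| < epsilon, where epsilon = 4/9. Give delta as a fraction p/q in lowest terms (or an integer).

We compute f(5) = -5*(5) + 6 = -19.
|f(x) - f(5)| = |-5x + 6 - (-19)| = |-5(x - 5)| = 5|x - 5|.
We need 5|x - 5| < 4/9, i.e. |x - 5| < 4/9 / 5 = 4/45.
So any delta <= 4/45 works. Conversely, if delta > 4/45, then x = 5 + 4/45 satisfies |x - 5| = 4/45 < delta but |f(x) - f(5)| = 5 * 4/45 = 4/9, which is not < 4/9; so no larger delta works.
Hence the largest such delta is 4/45.

4/45


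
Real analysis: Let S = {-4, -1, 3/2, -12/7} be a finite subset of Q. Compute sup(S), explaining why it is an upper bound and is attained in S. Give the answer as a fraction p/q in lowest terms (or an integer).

S is finite, so sup(S) = max(S).
Sorted decreasing:
3/2, -1, -12/7, -4
The extremum is 3/2.
For every x in S, x <= 3/2. And 3/2 is in S, so it is attained.
Therefore sup(S) = 3/2.

3/2


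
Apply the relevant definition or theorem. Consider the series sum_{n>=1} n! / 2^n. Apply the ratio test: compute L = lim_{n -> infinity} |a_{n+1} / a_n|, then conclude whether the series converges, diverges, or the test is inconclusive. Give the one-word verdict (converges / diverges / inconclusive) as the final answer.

Let a_n denote the general term. Form the ratio a_{n+1}/a_n and simplify:
a_{n+1}/a_n = n/2 + 1/2
Take the limit as n -> infinity: L = infinity.
Since L = infinity > 1 (or L = infinity), the ratio test implies the series diverges.

diverges


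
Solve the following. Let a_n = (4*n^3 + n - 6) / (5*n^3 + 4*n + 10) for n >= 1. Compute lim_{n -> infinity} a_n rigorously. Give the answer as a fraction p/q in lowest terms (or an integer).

Divide numerator and denominator by n^3, the highest power:
numerator / n^3 = 4 + n^(-2) - 6/n^3
denominator / n^3 = 5 + 4/n^2 + 10/n^3
As n -> infinity, all terms of the form c/n^k (k >= 1) tend to 0.
So numerator / n^3 -> 4 and denominator / n^3 -> 5.
Therefore lim a_n = 4/5.

4/5


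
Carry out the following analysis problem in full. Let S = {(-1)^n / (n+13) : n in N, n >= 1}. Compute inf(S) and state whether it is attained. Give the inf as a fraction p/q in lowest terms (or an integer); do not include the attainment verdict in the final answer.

Analysis:
- Values: -1/14, 1/15, -1/16, 1/17, -1/18, ...
- Positive terms (even n): 1/(2+13), 1/(4+13), ... decreasing -> max = 1/15 (n=2).
- Negative terms (odd n): -1/(1+13), -1/(3+13), ... increasing -> min = -1/14 (n=1).
- So sup = 1/15 (attained at n=2); inf = -1/14 (attained at n=1).
Conclusion: inf(S) = -1/14, attained in S.

-1/14


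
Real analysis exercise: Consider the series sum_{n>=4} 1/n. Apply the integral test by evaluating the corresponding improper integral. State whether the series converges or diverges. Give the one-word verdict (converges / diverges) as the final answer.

Let f(x) = 1/x. Then f is positive, continuous, and decreasing on [4, infinity), so the integral test applies.
Compute the improper integral int_{4}^infinity f(x) dx:
  antiderivative F(x) = log(x).
  As x -> infinity, log(x) -> infinity.
  So int = infinity - log(4) = infinity. By the integral test, the series diverges.

diverges


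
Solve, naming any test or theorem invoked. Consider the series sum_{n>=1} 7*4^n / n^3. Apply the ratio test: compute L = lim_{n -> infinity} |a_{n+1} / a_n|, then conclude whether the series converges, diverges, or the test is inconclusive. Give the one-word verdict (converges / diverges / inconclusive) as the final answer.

Let a_n denote the general term. Form the ratio a_{n+1}/a_n and simplify:
a_{n+1}/a_n = 4*n^3/(n + 1)^3
Take the limit as n -> infinity: L = 4.
Since L = 4 > 1 (or L = infinity), the ratio test implies the series diverges.

diverges


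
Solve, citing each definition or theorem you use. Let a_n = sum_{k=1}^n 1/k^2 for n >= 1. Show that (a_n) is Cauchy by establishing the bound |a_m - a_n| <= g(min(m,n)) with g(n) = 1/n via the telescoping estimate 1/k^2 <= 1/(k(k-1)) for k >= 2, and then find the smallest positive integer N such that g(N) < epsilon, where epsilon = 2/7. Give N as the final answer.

For m > n >= 1: |a_m - a_n| = sum_{k=n+1}^m 1/k^2.
Use 1/k^2 <= 1/(k(k-1)) = 1/(k-1) - 1/k for k >= 2:
sum_{k=n+1}^m 1/k^2 <= sum_{k=n+1}^m (1/(k-1) - 1/k) = 1/n - 1/m <= 1/n.
By symmetry the same bound holds with n,m swapped, so |a_m - a_n| <= 1/min(m,n) = g(min(m,n)). Since g(n) -> 0, (a_n) is Cauchy.
Now solve g(N) < 2/7: 1/N < 2/7 <=> N > 1/(2/7) = 7/2.
The smallest integer strictly greater than 7/2 is N = 4.
Check: g(4) = 1/4 < 2/7; g(3) = 1/3 >= 2/7. So N = 4.

4


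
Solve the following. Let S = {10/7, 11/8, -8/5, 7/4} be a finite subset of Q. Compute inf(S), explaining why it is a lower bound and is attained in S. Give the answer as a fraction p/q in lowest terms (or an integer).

S is finite, so inf(S) = min(S).
Sorted increasing:
-8/5, 11/8, 10/7, 7/4
The extremum is -8/5.
For every x in S, x >= -8/5. And -8/5 is in S, so it is attained.
Therefore inf(S) = -8/5.

-8/5


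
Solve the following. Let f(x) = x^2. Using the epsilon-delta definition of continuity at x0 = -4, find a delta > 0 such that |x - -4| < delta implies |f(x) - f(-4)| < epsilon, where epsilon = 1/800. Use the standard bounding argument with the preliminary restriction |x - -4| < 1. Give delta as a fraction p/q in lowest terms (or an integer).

Factor: |x^2 - (-4)^2| = |x - -4| * |x + -4|.
Impose |x - -4| < 1 first. Then |x + -4| = |(x - -4) + 2*(-4)| <= |x - -4| + 2*|-4| < 1 + 8 = 9.
So |x^2 - (-4)^2| < delta * 9.
We need delta * 9 <= 1/800, i.e. delta <= 1/800/9 = 1/7200.
Since 1/7200 < 1, this is tighter than 1; take delta = 1/7200.
So delta = 1/7200 works.

1/7200


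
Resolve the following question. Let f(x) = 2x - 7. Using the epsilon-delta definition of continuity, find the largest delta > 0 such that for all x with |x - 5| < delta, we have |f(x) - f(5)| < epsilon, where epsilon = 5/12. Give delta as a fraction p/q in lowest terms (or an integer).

We compute f(5) = 2*(5) - 7 = 3.
|f(x) - f(5)| = |2x - 7 - (3)| = |2(x - 5)| = 2|x - 5|.
We need 2|x - 5| < 5/12, i.e. |x - 5| < 5/12 / 2 = 5/24.
So any delta <= 5/24 works. Conversely, if delta > 5/24, then x = 5 + 5/24 satisfies |x - 5| = 5/24 < delta but |f(x) - f(5)| = 2 * 5/24 = 5/12, which is not < 5/12; so no larger delta works.
Hence the largest such delta is 5/24.

5/24


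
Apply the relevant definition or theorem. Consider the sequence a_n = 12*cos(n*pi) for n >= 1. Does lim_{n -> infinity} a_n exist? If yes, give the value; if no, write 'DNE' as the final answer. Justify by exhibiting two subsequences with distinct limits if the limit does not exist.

Examine the behaviour of a_n along subsequences.
cos(n*pi) = (-1)^n, so a_n = 12*(-1)^n. a_{2k} = 12 -> 12. a_{2k+1} = -12 -> -12.
Since these two subsequential limits are 12 and -12, distinct, the full sequence cannot converge (a convergent sequence has all subsequences tending to the same limit). So lim a_n does not exist.

DNE


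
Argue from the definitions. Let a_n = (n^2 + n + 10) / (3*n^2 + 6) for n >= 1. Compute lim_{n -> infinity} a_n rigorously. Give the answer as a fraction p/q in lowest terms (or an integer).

Divide numerator and denominator by n^2, the highest power:
numerator / n^2 = 1 + 1/n + 10/n^2
denominator / n^2 = 3 + 6/n^2
As n -> infinity, all terms of the form c/n^k (k >= 1) tend to 0.
So numerator / n^2 -> 1 and denominator / n^2 -> 3.
Therefore lim a_n = 1/3.

1/3


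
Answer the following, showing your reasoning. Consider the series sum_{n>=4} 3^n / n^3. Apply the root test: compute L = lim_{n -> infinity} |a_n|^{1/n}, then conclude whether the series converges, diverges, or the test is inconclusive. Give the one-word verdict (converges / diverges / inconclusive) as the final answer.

Let a_n denote the general term. Form |a_n|^(1/n) and simplify:
|a_n|^(1/n) = 3/n^(3/n)
Take the limit as n -> infinity: L = 3.
Since L = 3 > 1, the root test implies divergence.

diverges


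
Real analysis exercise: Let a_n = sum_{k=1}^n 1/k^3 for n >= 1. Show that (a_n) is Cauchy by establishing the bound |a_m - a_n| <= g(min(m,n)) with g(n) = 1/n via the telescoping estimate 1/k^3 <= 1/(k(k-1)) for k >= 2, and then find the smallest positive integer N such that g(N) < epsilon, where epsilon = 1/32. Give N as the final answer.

For m > n >= 1: |a_m - a_n| = sum_{k=n+1}^m 1/k^3.
Use 1/k^3 <= 1/(k(k-1)) = 1/(k-1) - 1/k for k >= 2 (which holds since k^3 >= k^2 >= k(k-1) for k >= 2):
sum_{k=n+1}^m 1/k^3 <= sum_{k=n+1}^m (1/(k-1) - 1/k) = 1/n - 1/m <= 1/n.
By symmetry the same bound holds with n,m swapped, so |a_m - a_n| <= 1/min(m,n) = g(min(m,n)). Since g(n) -> 0, (a_n) is Cauchy.
Now solve g(N) < 1/32: 1/N < 1/32 <=> N > 1/(1/32) = 32.
The smallest integer strictly greater than 32 is N = 33.
Check: g(33) = 1/33 < 1/32; g(32) = 1/32 >= 1/32. So N = 33.

33


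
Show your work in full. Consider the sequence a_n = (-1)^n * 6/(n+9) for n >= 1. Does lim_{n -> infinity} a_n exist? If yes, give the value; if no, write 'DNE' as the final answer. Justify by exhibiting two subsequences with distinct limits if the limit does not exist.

Examine the behaviour of a_n along subsequences.
Even-n subsequence a_{2k} = 6/(2k+9) -> 0. Odd-n subsequence a_{2k+1} = -6/(2k+10) -> 0. Both tend to 0, which suggests the limit is 0; verify directly.
|a_n - 0| = 6/(n+9) < 6/n for every n >= 1.
Given epsilon > 0, choose a positive integer N > 6/epsilon. Then for all n >= N, |a_n| < 6/n <= 6/N < epsilon.
So by the definition of the limit, lim a_n exists and equals 0.

0


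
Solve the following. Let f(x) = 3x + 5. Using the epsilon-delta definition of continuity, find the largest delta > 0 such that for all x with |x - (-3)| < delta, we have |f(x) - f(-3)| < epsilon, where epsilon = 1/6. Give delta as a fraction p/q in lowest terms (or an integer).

We compute f(-3) = 3*(-3) + 5 = -4.
|f(x) - f(-3)| = |3x + 5 - (-4)| = |3(x - (-3))| = 3|x - (-3)|.
We need 3|x - (-3)| < 1/6, i.e. |x - (-3)| < 1/6 / 3 = 1/18.
So any delta <= 1/18 works. Conversely, if delta > 1/18, then x = -3 + 1/18 satisfies |x - (-3)| = 1/18 < delta but |f(x) - f(-3)| = 3 * 1/18 = 1/6, which is not < 1/6; so no larger delta works.
Hence the largest such delta is 1/18.

1/18


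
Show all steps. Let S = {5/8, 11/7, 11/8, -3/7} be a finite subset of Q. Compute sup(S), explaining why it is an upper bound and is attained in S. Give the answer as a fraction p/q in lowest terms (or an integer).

S is finite, so sup(S) = max(S).
Sorted decreasing:
11/7, 11/8, 5/8, -3/7
The extremum is 11/7.
For every x in S, x <= 11/7. And 11/7 is in S, so it is attained.
Therefore sup(S) = 11/7.

11/7


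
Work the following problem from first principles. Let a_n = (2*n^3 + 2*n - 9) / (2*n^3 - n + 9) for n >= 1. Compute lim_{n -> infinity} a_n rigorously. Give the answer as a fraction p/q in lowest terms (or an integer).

Divide numerator and denominator by n^3, the highest power:
numerator / n^3 = 2 + 2/n^2 - 9/n^3
denominator / n^3 = 2 - 1/n^2 + 9/n^3
As n -> infinity, all terms of the form c/n^k (k >= 1) tend to 0.
So numerator / n^3 -> 2 and denominator / n^3 -> 2.
Therefore lim a_n = 1.

1


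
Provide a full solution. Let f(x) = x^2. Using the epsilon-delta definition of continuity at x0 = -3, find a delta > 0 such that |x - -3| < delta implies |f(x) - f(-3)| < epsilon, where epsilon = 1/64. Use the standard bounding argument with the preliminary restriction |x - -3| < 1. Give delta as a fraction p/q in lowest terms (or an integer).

Factor: |x^2 - (-3)^2| = |x - -3| * |x + -3|.
Impose |x - -3| < 1 first. Then |x + -3| = |(x - -3) + 2*(-3)| <= |x - -3| + 2*|-3| < 1 + 6 = 7.
So |x^2 - (-3)^2| < delta * 7.
We need delta * 7 <= 1/64, i.e. delta <= 1/64/7 = 1/448.
Since 1/448 < 1, this is tighter than 1; take delta = 1/448.
So delta = 1/448 works.

1/448


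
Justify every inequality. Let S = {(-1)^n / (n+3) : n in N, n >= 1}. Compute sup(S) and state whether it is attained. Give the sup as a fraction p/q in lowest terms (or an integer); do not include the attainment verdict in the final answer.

Analysis:
- Values: -1/4, 1/5, -1/6, 1/7, -1/8, ...
- Positive terms (even n): 1/(2+3), 1/(4+3), ... decreasing -> max = 1/5 (n=2).
- Negative terms (odd n): -1/(1+3), -1/(3+3), ... increasing -> min = -1/4 (n=1).
- So sup = 1/5 (attained at n=2); inf = -1/4 (attained at n=1).
Conclusion: sup(S) = 1/5, attained in S.

1/5


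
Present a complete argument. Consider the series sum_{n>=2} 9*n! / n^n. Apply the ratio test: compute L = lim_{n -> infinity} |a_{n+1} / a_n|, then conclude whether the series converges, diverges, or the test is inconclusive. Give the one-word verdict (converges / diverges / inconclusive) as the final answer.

Let a_n denote the general term. Form the ratio a_{n+1}/a_n and simplify:
a_{n+1}/a_n = (n/(n + 1))^n
Take the limit as n -> infinity: L = exp(-1).
Since L = exp(-1) < 1, the ratio test implies the series converges.

converges


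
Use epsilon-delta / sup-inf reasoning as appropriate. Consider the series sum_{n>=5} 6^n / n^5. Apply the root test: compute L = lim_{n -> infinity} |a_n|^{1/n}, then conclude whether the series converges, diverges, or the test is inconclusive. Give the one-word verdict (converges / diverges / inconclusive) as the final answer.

Let a_n denote the general term. Form |a_n|^(1/n) and simplify:
|a_n|^(1/n) = 6/n^(5/n)
Take the limit as n -> infinity: L = 6.
Since L = 6 > 1, the root test implies divergence.

diverges


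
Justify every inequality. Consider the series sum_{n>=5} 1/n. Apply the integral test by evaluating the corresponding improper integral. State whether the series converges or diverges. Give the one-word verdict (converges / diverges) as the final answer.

Let f(x) = 1/x. Then f is positive, continuous, and decreasing on [5, infinity), so the integral test applies.
Compute the improper integral int_{5}^infinity f(x) dx:
  antiderivative F(x) = log(x).
  As x -> infinity, log(x) -> infinity.
  So int = infinity - log(5) = infinity. By the integral test, the series diverges.

diverges


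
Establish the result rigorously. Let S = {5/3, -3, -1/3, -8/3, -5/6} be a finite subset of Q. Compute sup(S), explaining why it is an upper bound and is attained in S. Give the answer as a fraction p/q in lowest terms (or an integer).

S is finite, so sup(S) = max(S).
Sorted decreasing:
5/3, -1/3, -5/6, -8/3, -3
The extremum is 5/3.
For every x in S, x <= 5/3. And 5/3 is in S, so it is attained.
Therefore sup(S) = 5/3.

5/3


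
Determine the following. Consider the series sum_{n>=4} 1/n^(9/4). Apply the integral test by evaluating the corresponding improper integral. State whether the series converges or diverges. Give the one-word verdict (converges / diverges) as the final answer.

Let f(x) = x^(-9/4). Then f is positive, continuous, and decreasing on [4, infinity), so the integral test applies.
Compute the improper integral int_{4}^infinity f(x) dx:
  antiderivative F(x) = -4/(5*x^(5/4)).
  As x -> infinity, F(x) -> 0 (since p = 9/4 > 1).
  So int = F(infinity) - F(4) = 0 - (-sqrt(2)/10) = sqrt(2)/10.
  Finite, so by the integral test, the series converges.

converges


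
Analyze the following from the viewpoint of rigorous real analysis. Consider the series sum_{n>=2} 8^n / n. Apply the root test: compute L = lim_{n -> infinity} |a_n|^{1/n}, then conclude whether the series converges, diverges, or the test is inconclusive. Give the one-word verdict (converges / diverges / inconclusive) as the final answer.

Let a_n denote the general term. Form |a_n|^(1/n) and simplify:
|a_n|^(1/n) = 8/n^(1/n)
Take the limit as n -> infinity: L = 8.
Since L = 8 > 1, the root test implies divergence.

diverges


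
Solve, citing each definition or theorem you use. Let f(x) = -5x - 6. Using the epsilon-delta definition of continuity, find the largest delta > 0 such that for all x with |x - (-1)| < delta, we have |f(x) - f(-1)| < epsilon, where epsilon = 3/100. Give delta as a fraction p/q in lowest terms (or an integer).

We compute f(-1) = -5*(-1) - 6 = -1.
|f(x) - f(-1)| = |-5x - 6 - (-1)| = |-5(x - (-1))| = 5|x - (-1)|.
We need 5|x - (-1)| < 3/100, i.e. |x - (-1)| < 3/100 / 5 = 3/500.
So any delta <= 3/500 works. Conversely, if delta > 3/500, then x = -1 + 3/500 satisfies |x - (-1)| = 3/500 < delta but |f(x) - f(-1)| = 5 * 3/500 = 3/100, which is not < 3/100; so no larger delta works.
Hence the largest such delta is 3/500.

3/500


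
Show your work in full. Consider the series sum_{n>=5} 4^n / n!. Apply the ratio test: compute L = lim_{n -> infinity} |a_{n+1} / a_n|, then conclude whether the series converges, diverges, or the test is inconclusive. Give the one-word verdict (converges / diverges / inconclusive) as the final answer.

Let a_n denote the general term. Form the ratio a_{n+1}/a_n and simplify:
a_{n+1}/a_n = 4/(n + 1)
Take the limit as n -> infinity: L = 0.
Since L = 0 < 1, the ratio test implies the series converges.

converges


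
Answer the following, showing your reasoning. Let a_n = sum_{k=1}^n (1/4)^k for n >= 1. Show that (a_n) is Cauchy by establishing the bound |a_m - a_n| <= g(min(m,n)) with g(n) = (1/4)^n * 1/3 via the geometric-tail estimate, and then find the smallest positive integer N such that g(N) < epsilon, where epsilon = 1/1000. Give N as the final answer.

For m > n >= 1: |a_m - a_n| = sum_{k=n+1}^m (1/4)^k < sum_{k=n+1}^infinity (1/4)^k = (1/4)^(n+1) / (1 - 1/4) = (1/4)^n * (1/4) * (4/3) = (1/4)^n * 1/3.
So g(n) = (1/4)^n / 3. Since g(n) -> 0, (a_n) is Cauchy.
Now solve g(N) < 1/1000: (1/4)^N / 3 < 1/1000 <=> 4^N > 1 / (3 * 1/1000) = 1000/3.
Check powers of 4: 4^4 = 256 <= 1000/3, 4^5 = 1024 > 1000/3.
So the smallest such N is 5. Check: g(5) = 1/(3 * 1024) = 1/3072 < 1/1000.

5


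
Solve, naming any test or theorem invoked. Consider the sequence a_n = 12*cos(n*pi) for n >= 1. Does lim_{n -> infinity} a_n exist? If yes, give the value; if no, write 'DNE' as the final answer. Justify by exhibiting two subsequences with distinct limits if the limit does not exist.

Examine the behaviour of a_n along subsequences.
cos(n*pi) = (-1)^n, so a_n = 12*(-1)^n. a_{2k} = 12 -> 12. a_{2k+1} = -12 -> -12.
Since these two subsequential limits are 12 and -12, distinct, the full sequence cannot converge (a convergent sequence has all subsequences tending to the same limit). So lim a_n does not exist.

DNE


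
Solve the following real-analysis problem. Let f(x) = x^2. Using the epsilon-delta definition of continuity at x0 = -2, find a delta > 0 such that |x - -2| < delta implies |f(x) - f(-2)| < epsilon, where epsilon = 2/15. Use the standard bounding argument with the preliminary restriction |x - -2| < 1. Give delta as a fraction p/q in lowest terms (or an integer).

Factor: |x^2 - (-2)^2| = |x - -2| * |x + -2|.
Impose |x - -2| < 1 first. Then |x + -2| = |(x - -2) + 2*(-2)| <= |x - -2| + 2*|-2| < 1 + 4 = 5.
So |x^2 - (-2)^2| < delta * 5.
We need delta * 5 <= 2/15, i.e. delta <= 2/15/5 = 2/75.
Since 2/75 < 1, this is tighter than 1; take delta = 2/75.
So delta = 2/75 works.

2/75
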